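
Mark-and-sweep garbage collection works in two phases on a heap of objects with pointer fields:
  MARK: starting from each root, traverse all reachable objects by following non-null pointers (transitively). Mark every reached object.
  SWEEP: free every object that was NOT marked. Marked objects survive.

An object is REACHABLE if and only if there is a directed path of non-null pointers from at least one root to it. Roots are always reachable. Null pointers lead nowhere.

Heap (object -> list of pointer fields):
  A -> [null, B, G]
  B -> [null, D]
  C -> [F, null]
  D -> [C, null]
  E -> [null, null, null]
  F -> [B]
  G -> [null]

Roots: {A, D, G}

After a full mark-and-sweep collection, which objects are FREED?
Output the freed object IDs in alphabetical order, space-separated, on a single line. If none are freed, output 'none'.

Roots: A D G
Mark A: refs=null B G, marked=A
Mark D: refs=C null, marked=A D
Mark G: refs=null, marked=A D G
Mark B: refs=null D, marked=A B D G
Mark C: refs=F null, marked=A B C D G
Mark F: refs=B, marked=A B C D F G
Unmarked (collected): E

Answer: E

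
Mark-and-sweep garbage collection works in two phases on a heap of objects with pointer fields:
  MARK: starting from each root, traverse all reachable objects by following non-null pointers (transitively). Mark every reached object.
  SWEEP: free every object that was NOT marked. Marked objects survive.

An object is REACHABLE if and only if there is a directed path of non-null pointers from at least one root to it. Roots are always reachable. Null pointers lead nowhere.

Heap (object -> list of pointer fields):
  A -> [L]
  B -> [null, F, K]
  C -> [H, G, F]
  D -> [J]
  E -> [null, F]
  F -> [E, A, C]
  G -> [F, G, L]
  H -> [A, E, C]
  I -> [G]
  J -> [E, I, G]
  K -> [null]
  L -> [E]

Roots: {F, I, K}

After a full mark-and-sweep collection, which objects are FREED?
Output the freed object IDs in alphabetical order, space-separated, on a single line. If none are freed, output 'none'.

Roots: F I K
Mark F: refs=E A C, marked=F
Mark I: refs=G, marked=F I
Mark K: refs=null, marked=F I K
Mark E: refs=null F, marked=E F I K
Mark A: refs=L, marked=A E F I K
Mark C: refs=H G F, marked=A C E F I K
Mark G: refs=F G L, marked=A C E F G I K
Mark L: refs=E, marked=A C E F G I K L
Mark H: refs=A E C, marked=A C E F G H I K L
Unmarked (collected): B D J

Answer: B D J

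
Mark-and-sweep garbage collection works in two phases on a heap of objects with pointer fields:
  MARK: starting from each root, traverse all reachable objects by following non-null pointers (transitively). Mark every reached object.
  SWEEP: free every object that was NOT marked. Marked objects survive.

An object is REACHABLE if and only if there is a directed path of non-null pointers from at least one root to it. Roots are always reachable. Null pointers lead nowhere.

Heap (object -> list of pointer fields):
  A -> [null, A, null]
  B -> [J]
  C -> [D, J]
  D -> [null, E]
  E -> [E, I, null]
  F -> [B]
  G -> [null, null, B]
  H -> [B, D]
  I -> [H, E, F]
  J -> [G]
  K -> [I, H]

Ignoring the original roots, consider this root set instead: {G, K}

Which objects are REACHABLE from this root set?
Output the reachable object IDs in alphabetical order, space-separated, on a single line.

Roots: G K
Mark G: refs=null null B, marked=G
Mark K: refs=I H, marked=G K
Mark B: refs=J, marked=B G K
Mark I: refs=H E F, marked=B G I K
Mark H: refs=B D, marked=B G H I K
Mark J: refs=G, marked=B G H I J K
Mark E: refs=E I null, marked=B E G H I J K
Mark F: refs=B, marked=B E F G H I J K
Mark D: refs=null E, marked=B D E F G H I J K
Unmarked (collected): A C

Answer: B D E F G H I J K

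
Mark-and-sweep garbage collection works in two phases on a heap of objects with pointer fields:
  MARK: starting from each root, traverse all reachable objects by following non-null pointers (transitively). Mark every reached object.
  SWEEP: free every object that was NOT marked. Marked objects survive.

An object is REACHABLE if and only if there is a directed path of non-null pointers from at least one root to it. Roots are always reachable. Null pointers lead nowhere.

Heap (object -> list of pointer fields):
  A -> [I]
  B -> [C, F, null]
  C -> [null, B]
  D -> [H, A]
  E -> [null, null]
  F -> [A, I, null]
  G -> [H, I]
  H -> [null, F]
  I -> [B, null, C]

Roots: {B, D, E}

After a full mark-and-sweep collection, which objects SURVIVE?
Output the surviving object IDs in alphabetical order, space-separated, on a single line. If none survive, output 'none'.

Answer: A B C D E F H I

Derivation:
Roots: B D E
Mark B: refs=C F null, marked=B
Mark D: refs=H A, marked=B D
Mark E: refs=null null, marked=B D E
Mark C: refs=null B, marked=B C D E
Mark F: refs=A I null, marked=B C D E F
Mark H: refs=null F, marked=B C D E F H
Mark A: refs=I, marked=A B C D E F H
Mark I: refs=B null C, marked=A B C D E F H I
Unmarked (collected): G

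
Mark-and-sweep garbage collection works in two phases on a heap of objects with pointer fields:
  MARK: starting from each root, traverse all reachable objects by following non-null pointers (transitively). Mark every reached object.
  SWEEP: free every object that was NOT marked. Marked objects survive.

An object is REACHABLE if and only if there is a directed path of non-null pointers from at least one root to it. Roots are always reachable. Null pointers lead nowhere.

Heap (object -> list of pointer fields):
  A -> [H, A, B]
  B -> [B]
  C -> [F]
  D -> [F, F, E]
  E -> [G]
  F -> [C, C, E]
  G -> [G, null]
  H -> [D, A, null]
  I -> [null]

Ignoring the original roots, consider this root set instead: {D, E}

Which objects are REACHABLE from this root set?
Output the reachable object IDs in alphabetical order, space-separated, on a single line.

Answer: C D E F G

Derivation:
Roots: D E
Mark D: refs=F F E, marked=D
Mark E: refs=G, marked=D E
Mark F: refs=C C E, marked=D E F
Mark G: refs=G null, marked=D E F G
Mark C: refs=F, marked=C D E F G
Unmarked (collected): A B H I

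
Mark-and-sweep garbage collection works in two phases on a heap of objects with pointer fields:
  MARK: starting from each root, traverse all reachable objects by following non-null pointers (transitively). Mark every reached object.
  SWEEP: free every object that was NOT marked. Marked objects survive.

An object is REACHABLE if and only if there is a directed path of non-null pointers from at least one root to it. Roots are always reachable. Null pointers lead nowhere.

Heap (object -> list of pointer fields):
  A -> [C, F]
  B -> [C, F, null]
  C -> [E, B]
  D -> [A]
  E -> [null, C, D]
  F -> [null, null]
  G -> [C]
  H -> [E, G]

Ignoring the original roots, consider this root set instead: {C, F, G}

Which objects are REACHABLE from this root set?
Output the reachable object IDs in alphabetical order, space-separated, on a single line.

Answer: A B C D E F G

Derivation:
Roots: C F G
Mark C: refs=E B, marked=C
Mark F: refs=null null, marked=C F
Mark G: refs=C, marked=C F G
Mark E: refs=null C D, marked=C E F G
Mark B: refs=C F null, marked=B C E F G
Mark D: refs=A, marked=B C D E F G
Mark A: refs=C F, marked=A B C D E F G
Unmarked (collected): H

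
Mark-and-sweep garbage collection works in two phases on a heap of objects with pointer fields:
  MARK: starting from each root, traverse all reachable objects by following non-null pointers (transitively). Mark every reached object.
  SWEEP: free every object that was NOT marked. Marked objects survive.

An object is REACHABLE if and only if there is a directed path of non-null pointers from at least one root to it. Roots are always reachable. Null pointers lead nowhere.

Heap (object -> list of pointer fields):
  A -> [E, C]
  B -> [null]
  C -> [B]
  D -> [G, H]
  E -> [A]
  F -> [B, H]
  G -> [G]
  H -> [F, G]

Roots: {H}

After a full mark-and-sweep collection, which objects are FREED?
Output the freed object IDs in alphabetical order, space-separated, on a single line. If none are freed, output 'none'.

Answer: A C D E

Derivation:
Roots: H
Mark H: refs=F G, marked=H
Mark F: refs=B H, marked=F H
Mark G: refs=G, marked=F G H
Mark B: refs=null, marked=B F G H
Unmarked (collected): A C D E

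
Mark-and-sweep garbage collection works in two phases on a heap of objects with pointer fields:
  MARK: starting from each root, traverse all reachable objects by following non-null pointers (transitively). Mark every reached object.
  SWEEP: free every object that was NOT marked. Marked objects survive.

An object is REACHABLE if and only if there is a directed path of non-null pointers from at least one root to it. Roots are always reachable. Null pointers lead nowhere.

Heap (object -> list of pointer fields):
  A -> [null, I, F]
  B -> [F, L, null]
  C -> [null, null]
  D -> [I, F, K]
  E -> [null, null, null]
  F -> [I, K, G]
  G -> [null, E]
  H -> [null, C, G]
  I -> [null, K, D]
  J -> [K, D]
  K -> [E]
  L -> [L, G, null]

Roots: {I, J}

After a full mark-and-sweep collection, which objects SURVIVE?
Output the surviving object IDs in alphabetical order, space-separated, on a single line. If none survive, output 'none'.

Answer: D E F G I J K

Derivation:
Roots: I J
Mark I: refs=null K D, marked=I
Mark J: refs=K D, marked=I J
Mark K: refs=E, marked=I J K
Mark D: refs=I F K, marked=D I J K
Mark E: refs=null null null, marked=D E I J K
Mark F: refs=I K G, marked=D E F I J K
Mark G: refs=null E, marked=D E F G I J K
Unmarked (collected): A B C H L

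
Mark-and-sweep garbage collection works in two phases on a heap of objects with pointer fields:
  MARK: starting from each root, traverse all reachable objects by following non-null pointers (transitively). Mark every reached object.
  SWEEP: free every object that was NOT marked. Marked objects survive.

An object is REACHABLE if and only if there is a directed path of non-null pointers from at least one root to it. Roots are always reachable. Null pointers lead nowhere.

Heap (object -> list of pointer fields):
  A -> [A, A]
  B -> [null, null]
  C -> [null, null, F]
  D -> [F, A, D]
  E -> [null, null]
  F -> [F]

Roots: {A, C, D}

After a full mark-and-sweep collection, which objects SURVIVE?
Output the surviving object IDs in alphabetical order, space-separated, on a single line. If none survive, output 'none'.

Roots: A C D
Mark A: refs=A A, marked=A
Mark C: refs=null null F, marked=A C
Mark D: refs=F A D, marked=A C D
Mark F: refs=F, marked=A C D F
Unmarked (collected): B E

Answer: A C D F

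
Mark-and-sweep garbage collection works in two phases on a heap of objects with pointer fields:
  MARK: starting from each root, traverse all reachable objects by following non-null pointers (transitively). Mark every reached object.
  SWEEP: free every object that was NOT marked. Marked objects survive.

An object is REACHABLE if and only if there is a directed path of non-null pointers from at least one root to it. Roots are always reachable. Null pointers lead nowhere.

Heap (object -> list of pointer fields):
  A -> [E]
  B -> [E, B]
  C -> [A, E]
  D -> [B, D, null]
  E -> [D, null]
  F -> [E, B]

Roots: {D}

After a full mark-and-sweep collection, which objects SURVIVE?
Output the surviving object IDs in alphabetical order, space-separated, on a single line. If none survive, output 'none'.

Roots: D
Mark D: refs=B D null, marked=D
Mark B: refs=E B, marked=B D
Mark E: refs=D null, marked=B D E
Unmarked (collected): A C F

Answer: B D E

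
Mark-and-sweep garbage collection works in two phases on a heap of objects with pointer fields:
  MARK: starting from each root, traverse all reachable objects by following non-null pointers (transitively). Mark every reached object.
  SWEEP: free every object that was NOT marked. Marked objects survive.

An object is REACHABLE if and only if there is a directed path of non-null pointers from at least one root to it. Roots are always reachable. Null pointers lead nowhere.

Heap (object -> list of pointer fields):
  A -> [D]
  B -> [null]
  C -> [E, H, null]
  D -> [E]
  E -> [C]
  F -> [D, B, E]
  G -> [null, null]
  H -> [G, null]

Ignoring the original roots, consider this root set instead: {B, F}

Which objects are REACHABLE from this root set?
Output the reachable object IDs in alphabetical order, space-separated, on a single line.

Roots: B F
Mark B: refs=null, marked=B
Mark F: refs=D B E, marked=B F
Mark D: refs=E, marked=B D F
Mark E: refs=C, marked=B D E F
Mark C: refs=E H null, marked=B C D E F
Mark H: refs=G null, marked=B C D E F H
Mark G: refs=null null, marked=B C D E F G H
Unmarked (collected): A

Answer: B C D E F G H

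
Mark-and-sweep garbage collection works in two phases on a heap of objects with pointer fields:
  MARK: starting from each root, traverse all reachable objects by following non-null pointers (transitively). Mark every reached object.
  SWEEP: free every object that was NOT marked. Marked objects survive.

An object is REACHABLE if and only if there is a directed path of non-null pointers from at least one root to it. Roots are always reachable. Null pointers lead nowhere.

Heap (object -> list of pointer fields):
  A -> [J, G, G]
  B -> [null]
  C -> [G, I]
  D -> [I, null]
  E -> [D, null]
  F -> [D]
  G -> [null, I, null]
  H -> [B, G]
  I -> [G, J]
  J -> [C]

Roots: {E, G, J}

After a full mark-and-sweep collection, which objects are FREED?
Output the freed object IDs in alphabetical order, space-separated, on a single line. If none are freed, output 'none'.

Answer: A B F H

Derivation:
Roots: E G J
Mark E: refs=D null, marked=E
Mark G: refs=null I null, marked=E G
Mark J: refs=C, marked=E G J
Mark D: refs=I null, marked=D E G J
Mark I: refs=G J, marked=D E G I J
Mark C: refs=G I, marked=C D E G I J
Unmarked (collected): A B F H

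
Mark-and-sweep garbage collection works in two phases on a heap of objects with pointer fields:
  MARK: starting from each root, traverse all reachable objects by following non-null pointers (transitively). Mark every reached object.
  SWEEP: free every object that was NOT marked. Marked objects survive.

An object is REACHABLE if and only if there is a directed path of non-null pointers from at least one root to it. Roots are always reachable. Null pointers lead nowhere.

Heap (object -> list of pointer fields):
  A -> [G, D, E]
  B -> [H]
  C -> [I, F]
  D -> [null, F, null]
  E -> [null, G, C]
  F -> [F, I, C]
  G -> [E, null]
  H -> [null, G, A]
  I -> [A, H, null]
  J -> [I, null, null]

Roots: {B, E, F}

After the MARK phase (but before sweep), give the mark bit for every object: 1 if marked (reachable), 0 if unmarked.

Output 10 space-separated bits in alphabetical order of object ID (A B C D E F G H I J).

Roots: B E F
Mark B: refs=H, marked=B
Mark E: refs=null G C, marked=B E
Mark F: refs=F I C, marked=B E F
Mark H: refs=null G A, marked=B E F H
Mark G: refs=E null, marked=B E F G H
Mark C: refs=I F, marked=B C E F G H
Mark I: refs=A H null, marked=B C E F G H I
Mark A: refs=G D E, marked=A B C E F G H I
Mark D: refs=null F null, marked=A B C D E F G H I
Unmarked (collected): J

Answer: 1 1 1 1 1 1 1 1 1 0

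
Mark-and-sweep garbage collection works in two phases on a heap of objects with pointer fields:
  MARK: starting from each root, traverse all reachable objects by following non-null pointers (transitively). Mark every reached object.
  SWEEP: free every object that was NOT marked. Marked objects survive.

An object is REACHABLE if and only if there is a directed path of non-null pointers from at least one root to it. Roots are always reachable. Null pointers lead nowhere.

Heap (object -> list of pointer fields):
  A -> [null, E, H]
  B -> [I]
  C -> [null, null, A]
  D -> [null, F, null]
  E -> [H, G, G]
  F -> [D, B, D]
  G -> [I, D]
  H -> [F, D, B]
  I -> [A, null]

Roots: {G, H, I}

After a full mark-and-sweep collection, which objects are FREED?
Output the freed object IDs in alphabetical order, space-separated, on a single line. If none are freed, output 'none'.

Roots: G H I
Mark G: refs=I D, marked=G
Mark H: refs=F D B, marked=G H
Mark I: refs=A null, marked=G H I
Mark D: refs=null F null, marked=D G H I
Mark F: refs=D B D, marked=D F G H I
Mark B: refs=I, marked=B D F G H I
Mark A: refs=null E H, marked=A B D F G H I
Mark E: refs=H G G, marked=A B D E F G H I
Unmarked (collected): C

Answer: C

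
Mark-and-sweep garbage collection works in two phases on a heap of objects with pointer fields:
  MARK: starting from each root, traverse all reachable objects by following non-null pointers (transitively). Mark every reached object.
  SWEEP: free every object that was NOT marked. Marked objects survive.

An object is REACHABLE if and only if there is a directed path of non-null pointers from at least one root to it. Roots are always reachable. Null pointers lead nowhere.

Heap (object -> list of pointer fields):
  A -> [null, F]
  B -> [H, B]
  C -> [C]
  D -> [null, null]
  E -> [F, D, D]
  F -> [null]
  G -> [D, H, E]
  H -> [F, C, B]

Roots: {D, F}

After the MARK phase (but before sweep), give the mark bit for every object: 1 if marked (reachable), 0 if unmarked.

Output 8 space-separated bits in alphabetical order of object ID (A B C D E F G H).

Roots: D F
Mark D: refs=null null, marked=D
Mark F: refs=null, marked=D F
Unmarked (collected): A B C E G H

Answer: 0 0 0 1 0 1 0 0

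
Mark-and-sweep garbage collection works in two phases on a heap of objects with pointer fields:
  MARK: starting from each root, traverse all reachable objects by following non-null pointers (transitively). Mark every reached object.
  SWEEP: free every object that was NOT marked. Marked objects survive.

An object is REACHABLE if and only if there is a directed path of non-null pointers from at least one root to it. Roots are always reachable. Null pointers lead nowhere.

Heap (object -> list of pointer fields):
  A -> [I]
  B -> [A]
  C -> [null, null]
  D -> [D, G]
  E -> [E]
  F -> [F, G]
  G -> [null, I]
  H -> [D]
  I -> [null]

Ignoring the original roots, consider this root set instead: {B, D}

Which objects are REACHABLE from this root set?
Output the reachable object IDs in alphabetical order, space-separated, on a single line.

Roots: B D
Mark B: refs=A, marked=B
Mark D: refs=D G, marked=B D
Mark A: refs=I, marked=A B D
Mark G: refs=null I, marked=A B D G
Mark I: refs=null, marked=A B D G I
Unmarked (collected): C E F H

Answer: A B D G I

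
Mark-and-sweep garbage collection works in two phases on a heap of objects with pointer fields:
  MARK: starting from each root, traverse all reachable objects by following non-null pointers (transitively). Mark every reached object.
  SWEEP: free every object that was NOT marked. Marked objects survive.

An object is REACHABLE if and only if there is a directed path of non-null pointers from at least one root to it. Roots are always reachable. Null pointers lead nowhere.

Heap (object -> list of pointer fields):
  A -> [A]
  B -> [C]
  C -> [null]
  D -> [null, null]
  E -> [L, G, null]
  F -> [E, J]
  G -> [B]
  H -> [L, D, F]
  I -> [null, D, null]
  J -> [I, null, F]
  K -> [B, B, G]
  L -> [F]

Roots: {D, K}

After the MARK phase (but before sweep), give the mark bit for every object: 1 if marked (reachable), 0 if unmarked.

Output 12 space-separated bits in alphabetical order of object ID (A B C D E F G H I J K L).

Roots: D K
Mark D: refs=null null, marked=D
Mark K: refs=B B G, marked=D K
Mark B: refs=C, marked=B D K
Mark G: refs=B, marked=B D G K
Mark C: refs=null, marked=B C D G K
Unmarked (collected): A E F H I J L

Answer: 0 1 1 1 0 0 1 0 0 0 1 0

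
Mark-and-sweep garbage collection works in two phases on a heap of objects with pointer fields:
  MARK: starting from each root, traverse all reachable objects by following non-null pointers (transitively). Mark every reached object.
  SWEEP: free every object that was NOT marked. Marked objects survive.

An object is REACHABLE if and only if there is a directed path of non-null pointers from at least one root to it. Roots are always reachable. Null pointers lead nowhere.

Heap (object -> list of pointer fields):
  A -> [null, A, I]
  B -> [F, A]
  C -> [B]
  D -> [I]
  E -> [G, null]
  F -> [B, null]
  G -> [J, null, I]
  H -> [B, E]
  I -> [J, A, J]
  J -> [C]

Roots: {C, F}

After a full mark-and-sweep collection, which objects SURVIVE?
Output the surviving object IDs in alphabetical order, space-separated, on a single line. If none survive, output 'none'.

Answer: A B C F I J

Derivation:
Roots: C F
Mark C: refs=B, marked=C
Mark F: refs=B null, marked=C F
Mark B: refs=F A, marked=B C F
Mark A: refs=null A I, marked=A B C F
Mark I: refs=J A J, marked=A B C F I
Mark J: refs=C, marked=A B C F I J
Unmarked (collected): D E G H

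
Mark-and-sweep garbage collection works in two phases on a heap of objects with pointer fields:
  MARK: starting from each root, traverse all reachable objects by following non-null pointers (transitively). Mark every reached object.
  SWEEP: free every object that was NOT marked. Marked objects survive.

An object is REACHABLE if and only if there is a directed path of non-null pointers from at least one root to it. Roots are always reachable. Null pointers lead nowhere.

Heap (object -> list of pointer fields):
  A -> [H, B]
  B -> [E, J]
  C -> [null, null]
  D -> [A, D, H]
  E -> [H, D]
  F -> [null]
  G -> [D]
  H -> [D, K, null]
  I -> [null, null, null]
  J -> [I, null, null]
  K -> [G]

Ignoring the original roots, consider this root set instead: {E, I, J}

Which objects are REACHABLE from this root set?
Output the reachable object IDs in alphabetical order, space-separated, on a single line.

Answer: A B D E G H I J K

Derivation:
Roots: E I J
Mark E: refs=H D, marked=E
Mark I: refs=null null null, marked=E I
Mark J: refs=I null null, marked=E I J
Mark H: refs=D K null, marked=E H I J
Mark D: refs=A D H, marked=D E H I J
Mark K: refs=G, marked=D E H I J K
Mark A: refs=H B, marked=A D E H I J K
Mark G: refs=D, marked=A D E G H I J K
Mark B: refs=E J, marked=A B D E G H I J K
Unmarked (collected): C F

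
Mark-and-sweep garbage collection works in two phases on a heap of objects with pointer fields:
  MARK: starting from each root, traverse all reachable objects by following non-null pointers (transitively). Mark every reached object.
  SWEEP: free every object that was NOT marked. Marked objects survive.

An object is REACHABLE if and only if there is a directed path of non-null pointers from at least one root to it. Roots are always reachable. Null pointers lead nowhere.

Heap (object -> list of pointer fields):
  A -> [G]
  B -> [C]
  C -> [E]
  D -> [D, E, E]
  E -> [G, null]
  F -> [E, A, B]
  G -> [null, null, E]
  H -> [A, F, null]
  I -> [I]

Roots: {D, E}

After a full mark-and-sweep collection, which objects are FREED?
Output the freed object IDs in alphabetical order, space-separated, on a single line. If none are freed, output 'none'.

Roots: D E
Mark D: refs=D E E, marked=D
Mark E: refs=G null, marked=D E
Mark G: refs=null null E, marked=D E G
Unmarked (collected): A B C F H I

Answer: A B C F H I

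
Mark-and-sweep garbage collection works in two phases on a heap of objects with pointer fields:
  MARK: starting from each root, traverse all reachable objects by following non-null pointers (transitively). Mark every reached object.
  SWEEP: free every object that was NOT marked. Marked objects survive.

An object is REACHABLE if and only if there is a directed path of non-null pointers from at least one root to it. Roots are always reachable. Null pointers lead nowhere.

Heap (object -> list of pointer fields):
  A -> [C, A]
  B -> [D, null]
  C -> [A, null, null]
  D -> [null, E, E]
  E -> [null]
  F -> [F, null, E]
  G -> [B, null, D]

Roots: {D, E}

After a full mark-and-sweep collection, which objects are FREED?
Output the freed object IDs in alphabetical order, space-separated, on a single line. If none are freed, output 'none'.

Answer: A B C F G

Derivation:
Roots: D E
Mark D: refs=null E E, marked=D
Mark E: refs=null, marked=D E
Unmarked (collected): A B C F G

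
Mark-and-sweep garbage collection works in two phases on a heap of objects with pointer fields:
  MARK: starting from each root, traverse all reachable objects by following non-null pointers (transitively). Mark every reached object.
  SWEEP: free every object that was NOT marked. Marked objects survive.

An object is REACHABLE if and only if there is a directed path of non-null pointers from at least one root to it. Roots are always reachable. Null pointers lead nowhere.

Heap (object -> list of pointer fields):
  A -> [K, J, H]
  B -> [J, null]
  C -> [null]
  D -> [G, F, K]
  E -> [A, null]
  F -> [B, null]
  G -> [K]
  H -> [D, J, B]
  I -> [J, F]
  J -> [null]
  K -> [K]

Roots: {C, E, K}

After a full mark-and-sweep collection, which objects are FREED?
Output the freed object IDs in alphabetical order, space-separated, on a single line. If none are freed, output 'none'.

Roots: C E K
Mark C: refs=null, marked=C
Mark E: refs=A null, marked=C E
Mark K: refs=K, marked=C E K
Mark A: refs=K J H, marked=A C E K
Mark J: refs=null, marked=A C E J K
Mark H: refs=D J B, marked=A C E H J K
Mark D: refs=G F K, marked=A C D E H J K
Mark B: refs=J null, marked=A B C D E H J K
Mark G: refs=K, marked=A B C D E G H J K
Mark F: refs=B null, marked=A B C D E F G H J K
Unmarked (collected): I

Answer: I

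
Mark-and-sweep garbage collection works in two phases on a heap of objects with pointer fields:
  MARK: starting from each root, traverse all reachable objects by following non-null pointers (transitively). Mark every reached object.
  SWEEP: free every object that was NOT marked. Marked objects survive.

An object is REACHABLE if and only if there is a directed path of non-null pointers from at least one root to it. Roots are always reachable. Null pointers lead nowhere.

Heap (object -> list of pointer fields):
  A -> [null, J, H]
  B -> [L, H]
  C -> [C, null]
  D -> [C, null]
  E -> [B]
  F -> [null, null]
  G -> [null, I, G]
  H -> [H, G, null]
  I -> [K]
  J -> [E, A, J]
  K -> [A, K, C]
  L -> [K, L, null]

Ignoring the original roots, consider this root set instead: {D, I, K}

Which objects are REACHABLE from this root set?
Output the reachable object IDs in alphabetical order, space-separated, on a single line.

Answer: A B C D E G H I J K L

Derivation:
Roots: D I K
Mark D: refs=C null, marked=D
Mark I: refs=K, marked=D I
Mark K: refs=A K C, marked=D I K
Mark C: refs=C null, marked=C D I K
Mark A: refs=null J H, marked=A C D I K
Mark J: refs=E A J, marked=A C D I J K
Mark H: refs=H G null, marked=A C D H I J K
Mark E: refs=B, marked=A C D E H I J K
Mark G: refs=null I G, marked=A C D E G H I J K
Mark B: refs=L H, marked=A B C D E G H I J K
Mark L: refs=K L null, marked=A B C D E G H I J K L
Unmarked (collected): F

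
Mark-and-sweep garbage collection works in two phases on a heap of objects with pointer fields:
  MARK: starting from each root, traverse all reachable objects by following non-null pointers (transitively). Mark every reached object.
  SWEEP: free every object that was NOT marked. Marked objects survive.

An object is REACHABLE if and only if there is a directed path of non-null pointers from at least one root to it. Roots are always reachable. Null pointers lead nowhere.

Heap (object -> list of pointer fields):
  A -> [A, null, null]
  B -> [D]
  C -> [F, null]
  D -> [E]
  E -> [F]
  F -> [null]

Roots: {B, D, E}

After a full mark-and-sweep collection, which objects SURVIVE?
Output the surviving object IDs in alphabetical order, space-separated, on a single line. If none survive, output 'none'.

Roots: B D E
Mark B: refs=D, marked=B
Mark D: refs=E, marked=B D
Mark E: refs=F, marked=B D E
Mark F: refs=null, marked=B D E F
Unmarked (collected): A C

Answer: B D E F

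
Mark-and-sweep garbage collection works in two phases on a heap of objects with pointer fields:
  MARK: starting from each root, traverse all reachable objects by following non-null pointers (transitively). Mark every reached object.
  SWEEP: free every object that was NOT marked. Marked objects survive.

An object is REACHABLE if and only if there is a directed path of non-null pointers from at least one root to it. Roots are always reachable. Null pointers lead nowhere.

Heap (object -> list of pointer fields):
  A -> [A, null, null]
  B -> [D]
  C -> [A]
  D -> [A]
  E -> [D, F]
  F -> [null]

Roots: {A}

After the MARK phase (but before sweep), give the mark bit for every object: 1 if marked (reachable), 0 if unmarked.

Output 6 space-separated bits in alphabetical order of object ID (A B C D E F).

Answer: 1 0 0 0 0 0

Derivation:
Roots: A
Mark A: refs=A null null, marked=A
Unmarked (collected): B C D E F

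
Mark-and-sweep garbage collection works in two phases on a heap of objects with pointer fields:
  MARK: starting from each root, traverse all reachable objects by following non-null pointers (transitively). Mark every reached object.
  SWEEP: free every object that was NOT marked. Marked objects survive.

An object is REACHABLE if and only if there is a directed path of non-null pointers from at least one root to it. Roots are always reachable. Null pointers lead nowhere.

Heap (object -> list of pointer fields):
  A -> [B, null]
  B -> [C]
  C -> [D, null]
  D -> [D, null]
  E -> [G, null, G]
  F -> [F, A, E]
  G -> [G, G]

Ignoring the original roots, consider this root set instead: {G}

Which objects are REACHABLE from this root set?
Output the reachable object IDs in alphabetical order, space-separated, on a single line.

Answer: G

Derivation:
Roots: G
Mark G: refs=G G, marked=G
Unmarked (collected): A B C D E F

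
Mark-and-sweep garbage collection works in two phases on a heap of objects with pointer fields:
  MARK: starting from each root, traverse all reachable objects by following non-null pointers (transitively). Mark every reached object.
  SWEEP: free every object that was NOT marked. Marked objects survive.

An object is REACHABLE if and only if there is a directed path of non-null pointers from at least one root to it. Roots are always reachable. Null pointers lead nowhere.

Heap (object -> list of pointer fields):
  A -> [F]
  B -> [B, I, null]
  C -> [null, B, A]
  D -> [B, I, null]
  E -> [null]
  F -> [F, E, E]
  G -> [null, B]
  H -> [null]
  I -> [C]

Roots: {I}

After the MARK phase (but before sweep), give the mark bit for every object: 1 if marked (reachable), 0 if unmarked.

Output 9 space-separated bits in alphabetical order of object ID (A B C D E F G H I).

Answer: 1 1 1 0 1 1 0 0 1

Derivation:
Roots: I
Mark I: refs=C, marked=I
Mark C: refs=null B A, marked=C I
Mark B: refs=B I null, marked=B C I
Mark A: refs=F, marked=A B C I
Mark F: refs=F E E, marked=A B C F I
Mark E: refs=null, marked=A B C E F I
Unmarked (collected): D G H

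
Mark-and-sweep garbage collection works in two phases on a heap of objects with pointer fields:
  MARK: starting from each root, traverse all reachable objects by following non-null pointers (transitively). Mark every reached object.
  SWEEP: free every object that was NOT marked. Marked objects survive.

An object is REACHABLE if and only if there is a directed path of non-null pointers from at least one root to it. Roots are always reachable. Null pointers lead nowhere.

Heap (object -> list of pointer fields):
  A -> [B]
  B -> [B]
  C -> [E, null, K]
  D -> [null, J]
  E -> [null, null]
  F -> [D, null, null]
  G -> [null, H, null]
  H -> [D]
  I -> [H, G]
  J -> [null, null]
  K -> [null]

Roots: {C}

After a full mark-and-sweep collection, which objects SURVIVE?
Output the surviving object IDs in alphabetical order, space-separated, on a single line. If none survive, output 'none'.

Roots: C
Mark C: refs=E null K, marked=C
Mark E: refs=null null, marked=C E
Mark K: refs=null, marked=C E K
Unmarked (collected): A B D F G H I J

Answer: C E K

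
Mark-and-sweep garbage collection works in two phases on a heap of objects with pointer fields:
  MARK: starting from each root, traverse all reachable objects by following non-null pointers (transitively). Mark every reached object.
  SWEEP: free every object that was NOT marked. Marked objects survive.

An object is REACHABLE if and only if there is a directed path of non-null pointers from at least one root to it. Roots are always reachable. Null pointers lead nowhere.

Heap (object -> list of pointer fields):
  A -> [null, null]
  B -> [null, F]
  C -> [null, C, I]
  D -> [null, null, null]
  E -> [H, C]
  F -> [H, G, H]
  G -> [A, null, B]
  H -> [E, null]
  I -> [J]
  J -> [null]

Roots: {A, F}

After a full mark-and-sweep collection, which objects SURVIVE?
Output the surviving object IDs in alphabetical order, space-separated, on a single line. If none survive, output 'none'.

Answer: A B C E F G H I J

Derivation:
Roots: A F
Mark A: refs=null null, marked=A
Mark F: refs=H G H, marked=A F
Mark H: refs=E null, marked=A F H
Mark G: refs=A null B, marked=A F G H
Mark E: refs=H C, marked=A E F G H
Mark B: refs=null F, marked=A B E F G H
Mark C: refs=null C I, marked=A B C E F G H
Mark I: refs=J, marked=A B C E F G H I
Mark J: refs=null, marked=A B C E F G H I J
Unmarked (collected): D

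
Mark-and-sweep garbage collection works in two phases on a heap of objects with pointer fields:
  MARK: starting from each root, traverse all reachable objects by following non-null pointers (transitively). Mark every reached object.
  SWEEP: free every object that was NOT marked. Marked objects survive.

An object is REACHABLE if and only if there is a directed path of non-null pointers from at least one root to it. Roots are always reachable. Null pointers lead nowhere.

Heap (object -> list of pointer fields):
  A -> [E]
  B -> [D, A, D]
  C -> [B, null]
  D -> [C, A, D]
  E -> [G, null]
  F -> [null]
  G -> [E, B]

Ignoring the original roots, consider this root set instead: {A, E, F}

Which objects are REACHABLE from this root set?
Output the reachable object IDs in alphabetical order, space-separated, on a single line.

Roots: A E F
Mark A: refs=E, marked=A
Mark E: refs=G null, marked=A E
Mark F: refs=null, marked=A E F
Mark G: refs=E B, marked=A E F G
Mark B: refs=D A D, marked=A B E F G
Mark D: refs=C A D, marked=A B D E F G
Mark C: refs=B null, marked=A B C D E F G
Unmarked (collected): (none)

Answer: A B C D E F G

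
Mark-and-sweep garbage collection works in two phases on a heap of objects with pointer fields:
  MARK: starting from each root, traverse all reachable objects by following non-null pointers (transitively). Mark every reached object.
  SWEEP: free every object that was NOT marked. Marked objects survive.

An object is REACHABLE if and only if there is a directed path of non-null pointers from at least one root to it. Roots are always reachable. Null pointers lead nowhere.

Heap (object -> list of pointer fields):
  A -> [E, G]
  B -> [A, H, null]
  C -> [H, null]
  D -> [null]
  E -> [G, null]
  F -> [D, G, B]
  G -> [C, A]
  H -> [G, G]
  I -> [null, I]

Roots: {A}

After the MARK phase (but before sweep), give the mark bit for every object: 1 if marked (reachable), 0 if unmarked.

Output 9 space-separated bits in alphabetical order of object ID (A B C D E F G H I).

Roots: A
Mark A: refs=E G, marked=A
Mark E: refs=G null, marked=A E
Mark G: refs=C A, marked=A E G
Mark C: refs=H null, marked=A C E G
Mark H: refs=G G, marked=A C E G H
Unmarked (collected): B D F I

Answer: 1 0 1 0 1 0 1 1 0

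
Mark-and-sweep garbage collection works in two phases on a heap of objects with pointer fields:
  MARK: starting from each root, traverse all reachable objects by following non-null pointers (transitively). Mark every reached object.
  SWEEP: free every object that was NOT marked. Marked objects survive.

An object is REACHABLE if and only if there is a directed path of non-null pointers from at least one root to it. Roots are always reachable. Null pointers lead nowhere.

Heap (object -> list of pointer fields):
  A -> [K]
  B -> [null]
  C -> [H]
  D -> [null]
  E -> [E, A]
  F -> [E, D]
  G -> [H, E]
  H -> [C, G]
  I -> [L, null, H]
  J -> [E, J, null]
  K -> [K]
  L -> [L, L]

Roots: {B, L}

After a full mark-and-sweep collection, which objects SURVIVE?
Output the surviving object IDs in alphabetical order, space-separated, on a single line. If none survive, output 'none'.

Answer: B L

Derivation:
Roots: B L
Mark B: refs=null, marked=B
Mark L: refs=L L, marked=B L
Unmarked (collected): A C D E F G H I J K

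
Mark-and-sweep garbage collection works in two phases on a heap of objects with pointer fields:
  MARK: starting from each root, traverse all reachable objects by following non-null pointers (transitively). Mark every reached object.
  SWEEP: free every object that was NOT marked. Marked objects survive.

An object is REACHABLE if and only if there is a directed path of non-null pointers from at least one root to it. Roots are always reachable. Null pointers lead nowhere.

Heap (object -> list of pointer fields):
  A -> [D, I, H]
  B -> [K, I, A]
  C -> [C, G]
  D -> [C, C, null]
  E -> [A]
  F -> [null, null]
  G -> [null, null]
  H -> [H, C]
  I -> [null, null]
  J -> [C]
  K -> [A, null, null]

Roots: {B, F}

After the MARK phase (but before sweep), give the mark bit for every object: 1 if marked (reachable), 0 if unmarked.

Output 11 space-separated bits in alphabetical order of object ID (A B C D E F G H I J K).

Roots: B F
Mark B: refs=K I A, marked=B
Mark F: refs=null null, marked=B F
Mark K: refs=A null null, marked=B F K
Mark I: refs=null null, marked=B F I K
Mark A: refs=D I H, marked=A B F I K
Mark D: refs=C C null, marked=A B D F I K
Mark H: refs=H C, marked=A B D F H I K
Mark C: refs=C G, marked=A B C D F H I K
Mark G: refs=null null, marked=A B C D F G H I K
Unmarked (collected): E J

Answer: 1 1 1 1 0 1 1 1 1 0 1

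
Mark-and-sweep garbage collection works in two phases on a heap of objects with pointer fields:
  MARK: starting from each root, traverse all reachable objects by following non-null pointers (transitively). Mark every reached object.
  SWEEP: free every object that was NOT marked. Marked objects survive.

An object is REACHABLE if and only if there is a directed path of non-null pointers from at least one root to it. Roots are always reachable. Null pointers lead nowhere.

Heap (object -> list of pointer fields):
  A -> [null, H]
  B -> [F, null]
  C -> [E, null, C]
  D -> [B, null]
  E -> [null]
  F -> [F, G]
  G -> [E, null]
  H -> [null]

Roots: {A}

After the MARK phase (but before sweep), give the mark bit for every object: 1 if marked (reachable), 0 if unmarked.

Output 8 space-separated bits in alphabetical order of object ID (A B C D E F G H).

Roots: A
Mark A: refs=null H, marked=A
Mark H: refs=null, marked=A H
Unmarked (collected): B C D E F G

Answer: 1 0 0 0 0 0 0 1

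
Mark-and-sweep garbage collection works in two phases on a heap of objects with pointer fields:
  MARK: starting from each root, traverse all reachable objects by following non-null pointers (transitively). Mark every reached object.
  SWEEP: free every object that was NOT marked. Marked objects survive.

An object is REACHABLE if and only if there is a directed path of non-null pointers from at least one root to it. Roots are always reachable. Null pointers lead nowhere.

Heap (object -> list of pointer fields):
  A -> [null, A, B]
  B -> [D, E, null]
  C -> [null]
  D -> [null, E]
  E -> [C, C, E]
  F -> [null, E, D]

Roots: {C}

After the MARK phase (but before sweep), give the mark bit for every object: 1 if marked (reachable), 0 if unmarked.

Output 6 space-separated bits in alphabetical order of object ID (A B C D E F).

Answer: 0 0 1 0 0 0

Derivation:
Roots: C
Mark C: refs=null, marked=C
Unmarked (collected): A B D E F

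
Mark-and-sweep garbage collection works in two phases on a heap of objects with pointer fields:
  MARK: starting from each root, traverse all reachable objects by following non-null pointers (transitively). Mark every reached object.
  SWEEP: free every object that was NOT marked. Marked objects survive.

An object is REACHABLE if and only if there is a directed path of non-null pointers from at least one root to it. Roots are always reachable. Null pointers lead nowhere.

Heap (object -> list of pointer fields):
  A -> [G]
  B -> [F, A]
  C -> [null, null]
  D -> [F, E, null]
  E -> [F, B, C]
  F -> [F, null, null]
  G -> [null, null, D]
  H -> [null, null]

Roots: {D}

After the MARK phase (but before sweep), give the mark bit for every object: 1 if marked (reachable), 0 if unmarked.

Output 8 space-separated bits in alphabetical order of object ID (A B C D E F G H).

Answer: 1 1 1 1 1 1 1 0

Derivation:
Roots: D
Mark D: refs=F E null, marked=D
Mark F: refs=F null null, marked=D F
Mark E: refs=F B C, marked=D E F
Mark B: refs=F A, marked=B D E F
Mark C: refs=null null, marked=B C D E F
Mark A: refs=G, marked=A B C D E F
Mark G: refs=null null D, marked=A B C D E F G
Unmarked (collected): H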